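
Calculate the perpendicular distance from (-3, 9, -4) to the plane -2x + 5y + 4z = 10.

distance = |a·x₀ + b·y₀ + c·z₀ - d| / √(a² + b² + c²)
  = |(-2)·(-3) + 5·9 + 4·(-4) - 10| / √((-2)² + 5² + 4²)
  = |6 + 45 - 16 - 10| / √(4 + 25 + 16)
  = |25| / √45
  = 25 / 6.708
  ≈ 3.727

3.727


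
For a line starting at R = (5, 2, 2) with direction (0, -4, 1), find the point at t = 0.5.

P(t) = R + t·d
  = (5 + 0·0.5, 2 + (-4)·0.5, 2 + 1·0.5)
  = (5 + 0, 2 - 2, 2 + 0.5)
  = (5, 0, 2.5)

(5, 0, 2.5)


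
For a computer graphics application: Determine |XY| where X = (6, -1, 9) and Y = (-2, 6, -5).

d = √[(x₂-x₁)² + (y₂-y₁)² + (z₂-z₁)²]
  = √[(-8)² + 7² + (-14)²]
  = √[64 + 49 + 196]
  = √309
  ≈ 17.58

17.58


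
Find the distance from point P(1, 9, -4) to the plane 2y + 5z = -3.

distance = |a·x₀ + b·y₀ + c·z₀ - d| / √(a² + b² + c²)
  = |0·1 + 2·9 + 5·(-4) - (-3)| / √(0² + 2² + 5²)
  = |0 + 18 - 20 + 3| / √(0 + 4 + 25)
  = |1| / √29
  = 1 / 5.385
  ≈ 0.1857

0.1857


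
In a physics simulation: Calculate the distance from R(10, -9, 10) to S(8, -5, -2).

d = √[(x₂-x₁)² + (y₂-y₁)² + (z₂-z₁)²]
  = √[(-2)² + 4² + (-12)²]
  = √[4 + 16 + 144]
  = √164
  ≈ 12.81

12.81


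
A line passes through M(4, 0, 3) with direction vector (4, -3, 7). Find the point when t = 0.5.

P(t) = M + t·d
  = (4 + 4·0.5, 0 + (-3)·0.5, 3 + 7·0.5)
  = (4 + 2, 0 - 1.5, 3 + 3.5)
  = (6, -1.5, 6.5)

(6, -1.5, 6.5)


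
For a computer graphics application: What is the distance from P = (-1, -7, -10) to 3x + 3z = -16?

distance = |a·x₀ + b·y₀ + c·z₀ - d| / √(a² + b² + c²)
  = |3·(-1) + 0·(-7) + 3·(-10) - (-16)| / √(3² + 0² + 3²)
  = |-3 + 0 - 30 + 16| / √(9 + 0 + 9)
  = |-17| / √18
  = 17 / 4.243
  ≈ 4.007

4.007


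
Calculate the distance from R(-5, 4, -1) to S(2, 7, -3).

d = √[(x₂-x₁)² + (y₂-y₁)² + (z₂-z₁)²]
  = √[7² + 3² + (-2)²]
  = √[49 + 9 + 4]
  = √62
  ≈ 7.874

7.874


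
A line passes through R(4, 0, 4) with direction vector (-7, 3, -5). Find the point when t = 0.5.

P(t) = R + t·d
  = (4 + (-7)·0.5, 0 + 3·0.5, 4 + (-5)·0.5)
  = (4 - 3.5, 0 + 1.5, 4 - 2.5)
  = (0.5, 1.5, 1.5)

(0.5, 1.5, 1.5)


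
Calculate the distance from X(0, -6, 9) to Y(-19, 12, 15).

d = √[(x₂-x₁)² + (y₂-y₁)² + (z₂-z₁)²]
  = √[(-19)² + 18² + 6²]
  = √[361 + 324 + 36]
  = √721
  ≈ 26.85

26.85


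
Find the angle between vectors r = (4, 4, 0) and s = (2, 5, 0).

r·s = 4·2 + 4·5 + 0·0 = 8 + 20 + 0 = 28
|r| = √(4² + 4² + 0²) = √32 ≈ 5.657
|s| = √(2² + 5² + 0²) = √29 ≈ 5.385
cos θ = (r·s)/(|r||s|) = 28/(5.657·5.385) ≈ 0.9191
θ = arccos(0.9191) ≈ 23.2°

23.2°


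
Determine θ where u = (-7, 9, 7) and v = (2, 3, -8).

u·v = (-7)·2 + 9·3 + 7·(-8) = -14 + 27 - 56 = -43
|u| = √((-7)² + 9² + 7²) = √179 ≈ 13.38
|v| = √(2² + 3² + (-8)²) = √77 ≈ 8.775
cos θ = (u·v)/(|u||v|) = -43/(13.38·8.775) ≈ -0.3663
θ = arccos(-0.3663) ≈ 111.5°

111.5°


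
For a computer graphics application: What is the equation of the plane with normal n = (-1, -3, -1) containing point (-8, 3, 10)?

The plane through P with normal n = (a, b, c) satisfies n·(r - P) = 0,
i.e. ax + by + cz = a·x₀ + b·y₀ + c·z₀.
d = (-1)·(-8) + (-3)·3 + (-1)·10
  = 8 - 9 - 10
  = -11
Equation: -x - 3y - z = -11

-x - 3y - z = -11


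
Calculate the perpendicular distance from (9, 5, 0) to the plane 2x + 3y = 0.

distance = |a·x₀ + b·y₀ + c·z₀ - d| / √(a² + b² + c²)
  = |2·9 + 3·5 + 0·0 - 0| / √(2² + 3² + 0²)
  = |18 + 15 + 0 + 0| / √(4 + 9 + 0)
  = |33| / √13
  = 33 / 3.606
  ≈ 9.153

9.153


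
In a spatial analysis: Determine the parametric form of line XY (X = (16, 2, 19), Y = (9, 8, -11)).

Direction vector d = Y - X = (9 - 16, 8 - 2, -11 - 19) = (-7, 6, -30)
Parametric form r = X + t·d:
x = 16 - 7t, y = 2 + 6t, z = 19 - 30t

x = 16 - 7t, y = 2 + 6t, z = 19 - 30t


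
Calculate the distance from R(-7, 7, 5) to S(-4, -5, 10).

d = √[(x₂-x₁)² + (y₂-y₁)² + (z₂-z₁)²]
  = √[3² + (-12)² + 5²]
  = √[9 + 144 + 25]
  = √178
  ≈ 13.34

13.34


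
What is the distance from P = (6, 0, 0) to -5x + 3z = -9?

distance = |a·x₀ + b·y₀ + c·z₀ - d| / √(a² + b² + c²)
  = |(-5)·6 + 0·0 + 3·0 - (-9)| / √((-5)² + 0² + 3²)
  = |-30 + 0 + 0 + 9| / √(25 + 0 + 9)
  = |-21| / √34
  = 21 / 5.831
  ≈ 3.601

3.601


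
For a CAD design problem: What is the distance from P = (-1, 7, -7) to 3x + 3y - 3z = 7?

distance = |a·x₀ + b·y₀ + c·z₀ - d| / √(a² + b² + c²)
  = |3·(-1) + 3·7 + (-3)·(-7) - 7| / √(3² + 3² + (-3)²)
  = |-3 + 21 + 21 - 7| / √(9 + 9 + 9)
  = |32| / √27
  = 32 / 5.196
  ≈ 6.158

6.158


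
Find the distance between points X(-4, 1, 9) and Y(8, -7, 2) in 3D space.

d = √[(x₂-x₁)² + (y₂-y₁)² + (z₂-z₁)²]
  = √[12² + (-8)² + (-7)²]
  = √[144 + 64 + 49]
  = √257
  ≈ 16.03

16.03


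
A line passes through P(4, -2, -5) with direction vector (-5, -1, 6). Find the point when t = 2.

P(t) = P + t·d
  = (4 + (-5)·2, -2 + (-1)·2, -5 + 6·2)
  = (4 - 10, -2 - 2, -5 + 12)
  = (-6, -4, 7)

(-6, -4, 7)


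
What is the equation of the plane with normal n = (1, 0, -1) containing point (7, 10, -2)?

The plane through P with normal n = (a, b, c) satisfies n·(r - P) = 0,
i.e. ax + by + cz = a·x₀ + b·y₀ + c·z₀.
d = 1·7 + 0·10 + (-1)·(-2)
  = 7 + 0 + 2
  = 9
Equation: x - z = 9

x - z = 9


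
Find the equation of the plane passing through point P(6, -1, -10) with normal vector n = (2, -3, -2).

The plane through P with normal n = (a, b, c) satisfies n·(r - P) = 0,
i.e. ax + by + cz = a·x₀ + b·y₀ + c·z₀.
d = 2·6 + (-3)·(-1) + (-2)·(-10)
  = 12 + 3 + 20
  = 35
Equation: 2x - 3y - 2z = 35

2x - 3y - 2z = 35


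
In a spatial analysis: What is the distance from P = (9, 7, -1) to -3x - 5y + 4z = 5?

distance = |a·x₀ + b·y₀ + c·z₀ - d| / √(a² + b² + c²)
  = |(-3)·9 + (-5)·7 + 4·(-1) - 5| / √((-3)² + (-5)² + 4²)
  = |-27 - 35 - 4 - 5| / √(9 + 25 + 16)
  = |-71| / √50
  = 71 / 7.071
  ≈ 10.04

10.04


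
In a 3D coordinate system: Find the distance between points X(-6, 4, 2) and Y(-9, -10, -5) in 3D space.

d = √[(x₂-x₁)² + (y₂-y₁)² + (z₂-z₁)²]
  = √[(-3)² + (-14)² + (-7)²]
  = √[9 + 196 + 49]
  = √254
  ≈ 15.94

15.94


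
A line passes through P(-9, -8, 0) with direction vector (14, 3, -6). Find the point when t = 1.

P(t) = P + t·d
  = (-9 + 14·1, -8 + 3·1, 0 + (-6)·1)
  = (-9 + 14, -8 + 3, 0 - 6)
  = (5, -5, -6)

(5, -5, -6)


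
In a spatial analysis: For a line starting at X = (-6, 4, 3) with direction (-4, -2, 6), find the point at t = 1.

P(t) = X + t·d
  = (-6 + (-4)·1, 4 + (-2)·1, 3 + 6·1)
  = (-6 - 4, 4 - 2, 3 + 6)
  = (-10, 2, 9)

(-10, 2, 9)


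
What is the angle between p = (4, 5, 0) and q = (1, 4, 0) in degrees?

p·q = 4·1 + 5·4 + 0·0 = 4 + 20 + 0 = 24
|p| = √(4² + 5² + 0²) = √41 ≈ 6.403
|q| = √(1² + 4² + 0²) = √17 ≈ 4.123
cos θ = (p·q)/(|p||q|) = 24/(6.403·4.123) ≈ 0.9091
θ = arccos(0.9091) ≈ 24.62°

24.62°


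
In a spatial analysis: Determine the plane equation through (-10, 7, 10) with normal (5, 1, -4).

The plane through P with normal n = (a, b, c) satisfies n·(r - P) = 0,
i.e. ax + by + cz = a·x₀ + b·y₀ + c·z₀.
d = 5·(-10) + 1·7 + (-4)·10
  = -50 + 7 - 40
  = -83
Equation: 5x + y - 4z = -83

5x + y - 4z = -83


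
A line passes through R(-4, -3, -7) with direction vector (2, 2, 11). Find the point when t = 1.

P(t) = R + t·d
  = (-4 + 2·1, -3 + 2·1, -7 + 11·1)
  = (-4 + 2, -3 + 2, -7 + 11)
  = (-2, -1, 4)

(-2, -1, 4)


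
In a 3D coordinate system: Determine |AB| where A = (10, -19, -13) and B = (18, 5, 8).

d = √[(x₂-x₁)² + (y₂-y₁)² + (z₂-z₁)²]
  = √[8² + 24² + 21²]
  = √[64 + 576 + 441]
  = √1081
  ≈ 32.88

32.88


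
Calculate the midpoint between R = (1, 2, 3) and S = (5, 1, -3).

M = ((x₁+x₂)/2, (y₁+y₂)/2, (z₁+z₂)/2)
  = ((1 + 5)/2, (2 + 1)/2, (3 - 3)/2)
  = (6/2, 3/2, 0/2)
  = (3, 1.5, 0)

(3, 1.5, 0)


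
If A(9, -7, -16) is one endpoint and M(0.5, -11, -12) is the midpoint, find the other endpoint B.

B = 2M - A
  = (2·0.5 - 9, 2·(-11) - (-7), 2·(-12) - (-16))
  = (1 - 9, -22 + 7, -24 + 16)
  = (-8, -15, -8)

(-8, -15, -8)


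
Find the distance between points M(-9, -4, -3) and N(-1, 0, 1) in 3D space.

d = √[(x₂-x₁)² + (y₂-y₁)² + (z₂-z₁)²]
  = √[8² + 4² + 4²]
  = √[64 + 16 + 16]
  = √96
  ≈ 9.798

9.798


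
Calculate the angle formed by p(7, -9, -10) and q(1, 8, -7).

p·q = 7·1 + (-9)·8 + (-10)·(-7) = 7 - 72 + 70 = 5
|p| = √(7² + (-9)² + (-10)²) = √230 ≈ 15.17
|q| = √(1² + 8² + (-7)²) = √114 ≈ 10.68
cos θ = (p·q)/(|p||q|) = 5/(15.17·10.68) ≈ 0.03088
θ = arccos(0.03088) ≈ 88.23°

88.23°


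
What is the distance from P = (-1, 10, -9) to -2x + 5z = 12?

distance = |a·x₀ + b·y₀ + c·z₀ - d| / √(a² + b² + c²)
  = |(-2)·(-1) + 0·10 + 5·(-9) - 12| / √((-2)² + 0² + 5²)
  = |2 + 0 - 45 - 12| / √(4 + 0 + 25)
  = |-55| / √29
  = 55 / 5.385
  ≈ 10.21

10.21


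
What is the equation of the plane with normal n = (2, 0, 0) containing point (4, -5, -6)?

The plane through P with normal n = (a, b, c) satisfies n·(r - P) = 0,
i.e. ax + by + cz = a·x₀ + b·y₀ + c·z₀.
d = 2·4 + 0·(-5) + 0·(-6)
  = 8 + 0 + 0
  = 8
Equation: 2x = 8

2x = 8


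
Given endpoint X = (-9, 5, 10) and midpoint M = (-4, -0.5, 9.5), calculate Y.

Y = 2M - X
  = (2·(-4) - (-9), 2·(-0.5) - 5, 2·9.5 - 10)
  = (-8 + 9, -1 - 5, 19 - 10)
  = (1, -6, 9)

(1, -6, 9)


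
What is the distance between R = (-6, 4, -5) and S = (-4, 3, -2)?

d = √[(x₂-x₁)² + (y₂-y₁)² + (z₂-z₁)²]
  = √[2² + (-1)² + 3²]
  = √[4 + 1 + 9]
  = √14
  ≈ 3.742

3.742


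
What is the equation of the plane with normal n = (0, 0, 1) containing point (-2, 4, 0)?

The plane through P with normal n = (a, b, c) satisfies n·(r - P) = 0,
i.e. ax + by + cz = a·x₀ + b·y₀ + c·z₀.
d = 0·(-2) + 0·4 + 1·0
  = 0 + 0 + 0
  = 0
Equation: z = 0

z = 0


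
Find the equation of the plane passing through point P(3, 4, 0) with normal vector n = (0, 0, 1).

The plane through P with normal n = (a, b, c) satisfies n·(r - P) = 0,
i.e. ax + by + cz = a·x₀ + b·y₀ + c·z₀.
d = 0·3 + 0·4 + 1·0
  = 0 + 0 + 0
  = 0
Equation: z = 0

z = 0


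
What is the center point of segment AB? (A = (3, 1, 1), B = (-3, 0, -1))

M = ((x₁+x₂)/2, (y₁+y₂)/2, (z₁+z₂)/2)
  = ((3 - 3)/2, (1 + 0)/2, (1 - 1)/2)
  = (0/2, 1/2, 0/2)
  = (0, 0.5, 0)

(0, 0.5, 0)


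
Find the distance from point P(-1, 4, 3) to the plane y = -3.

distance = |a·x₀ + b·y₀ + c·z₀ - d| / √(a² + b² + c²)
  = |0·(-1) + 1·4 + 0·3 - (-3)| / √(0² + 1² + 0²)
  = |0 + 4 + 0 + 3| / √(0 + 1 + 0)
  = |7| / √1
  = 7 / 1
  ≈ 7

7


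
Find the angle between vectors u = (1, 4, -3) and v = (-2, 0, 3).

u·v = 1·(-2) + 4·0 + (-3)·3 = -2 + 0 - 9 = -11
|u| = √(1² + 4² + (-3)²) = √26 ≈ 5.099
|v| = √((-2)² + 0² + 3²) = √13 ≈ 3.606
cos θ = (u·v)/(|u||v|) = -11/(5.099·3.606) ≈ -0.5983
θ = arccos(-0.5983) ≈ 126.7°

126.7°


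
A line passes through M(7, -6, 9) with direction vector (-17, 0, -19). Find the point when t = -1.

P(t) = M + t·d
  = (7 + (-17)·(-1), -6 + 0·(-1), 9 + (-19)·(-1))
  = (7 + 17, -6 + 0, 9 + 19)
  = (24, -6, 28)

(24, -6, 28)


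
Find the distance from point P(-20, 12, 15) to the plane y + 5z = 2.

distance = |a·x₀ + b·y₀ + c·z₀ - d| / √(a² + b² + c²)
  = |0·(-20) + 1·12 + 5·15 - 2| / √(0² + 1² + 5²)
  = |0 + 12 + 75 - 2| / √(0 + 1 + 25)
  = |85| / √26
  = 85 / 5.099
  ≈ 16.67

16.67


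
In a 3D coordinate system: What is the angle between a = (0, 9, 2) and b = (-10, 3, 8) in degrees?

a·b = 0·(-10) + 9·3 + 2·8 = 0 + 27 + 16 = 43
|a| = √(0² + 9² + 2²) = √85 ≈ 9.22
|b| = √((-10)² + 3² + 8²) = √173 ≈ 13.15
cos θ = (a·b)/(|a||b|) = 43/(9.22·13.15) ≈ 0.3546
θ = arccos(0.3546) ≈ 69.23°

69.23°


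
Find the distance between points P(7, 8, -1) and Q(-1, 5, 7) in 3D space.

d = √[(x₂-x₁)² + (y₂-y₁)² + (z₂-z₁)²]
  = √[(-8)² + (-3)² + 8²]
  = √[64 + 9 + 64]
  = √137
  ≈ 11.7

11.7


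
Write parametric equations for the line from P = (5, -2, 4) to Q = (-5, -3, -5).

Direction vector d = Q - P = (-5 - 5, -3 + 2, -5 - 4) = (-10, -1, -9)
Parametric form r = P + t·d:
x = 5 - 10t, y = -2 - t, z = 4 - 9t

x = 5 - 10t, y = -2 - t, z = 4 - 9t


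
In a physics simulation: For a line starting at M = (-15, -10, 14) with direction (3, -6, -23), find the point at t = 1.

P(t) = M + t·d
  = (-15 + 3·1, -10 + (-6)·1, 14 + (-23)·1)
  = (-15 + 3, -10 - 6, 14 - 23)
  = (-12, -16, -9)

(-12, -16, -9)


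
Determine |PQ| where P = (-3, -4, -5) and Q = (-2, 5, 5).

d = √[(x₂-x₁)² + (y₂-y₁)² + (z₂-z₁)²]
  = √[1² + 9² + 10²]
  = √[1 + 81 + 100]
  = √182
  ≈ 13.49

13.49


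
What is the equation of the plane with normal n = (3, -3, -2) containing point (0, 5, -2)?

The plane through P with normal n = (a, b, c) satisfies n·(r - P) = 0,
i.e. ax + by + cz = a·x₀ + b·y₀ + c·z₀.
d = 3·0 + (-3)·5 + (-2)·(-2)
  = 0 - 15 + 4
  = -11
Equation: 3x - 3y - 2z = -11

3x - 3y - 2z = -11


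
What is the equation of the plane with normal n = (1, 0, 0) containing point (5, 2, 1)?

The plane through P with normal n = (a, b, c) satisfies n·(r - P) = 0,
i.e. ax + by + cz = a·x₀ + b·y₀ + c·z₀.
d = 1·5 + 0·2 + 0·1
  = 5 + 0 + 0
  = 5
Equation: x = 5

x = 5


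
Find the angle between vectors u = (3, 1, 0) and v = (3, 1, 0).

u·v = 3·3 + 1·1 + 0·0 = 9 + 1 + 0 = 10
|u| = √(3² + 1² + 0²) = √10 ≈ 3.162
|v| = √(3² + 1² + 0²) = √10 ≈ 3.162
cos θ = (u·v)/(|u||v|) = 10/(3.162·3.162) ≈ 1
θ = arccos(1) ≈ 0°

0°


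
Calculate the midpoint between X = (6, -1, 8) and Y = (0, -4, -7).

M = ((x₁+x₂)/2, (y₁+y₂)/2, (z₁+z₂)/2)
  = ((6 + 0)/2, (-1 - 4)/2, (8 - 7)/2)
  = (6/2, -5/2, 1/2)
  = (3, -2.5, 0.5)

(3, -2.5, 0.5)


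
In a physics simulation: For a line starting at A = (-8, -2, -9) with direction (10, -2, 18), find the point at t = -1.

P(t) = A + t·d
  = (-8 + 10·(-1), -2 + (-2)·(-1), -9 + 18·(-1))
  = (-8 - 10, -2 + 2, -9 - 18)
  = (-18, 0, -27)

(-18, 0, -27)


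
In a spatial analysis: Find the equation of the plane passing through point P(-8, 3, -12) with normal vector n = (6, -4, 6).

The plane through P with normal n = (a, b, c) satisfies n·(r - P) = 0,
i.e. ax + by + cz = a·x₀ + b·y₀ + c·z₀.
d = 6·(-8) + (-4)·3 + 6·(-12)
  = -48 - 12 - 72
  = -132
Equation: 6x - 4y + 6z = -132

6x - 4y + 6z = -132


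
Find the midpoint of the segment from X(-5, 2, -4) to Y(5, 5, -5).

M = ((x₁+x₂)/2, (y₁+y₂)/2, (z₁+z₂)/2)
  = ((-5 + 5)/2, (2 + 5)/2, (-4 - 5)/2)
  = (0/2, 7/2, -9/2)
  = (0, 3.5, -4.5)

(0, 3.5, -4.5)


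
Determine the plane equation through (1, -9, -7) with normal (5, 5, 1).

The plane through P with normal n = (a, b, c) satisfies n·(r - P) = 0,
i.e. ax + by + cz = a·x₀ + b·y₀ + c·z₀.
d = 5·1 + 5·(-9) + 1·(-7)
  = 5 - 45 - 7
  = -47
Equation: 5x + 5y + z = -47

5x + 5y + z = -47


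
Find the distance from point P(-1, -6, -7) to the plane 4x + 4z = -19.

distance = |a·x₀ + b·y₀ + c·z₀ - d| / √(a² + b² + c²)
  = |4·(-1) + 0·(-6) + 4·(-7) - (-19)| / √(4² + 0² + 4²)
  = |-4 + 0 - 28 + 19| / √(16 + 0 + 16)
  = |-13| / √32
  = 13 / 5.657
  ≈ 2.298

2.298


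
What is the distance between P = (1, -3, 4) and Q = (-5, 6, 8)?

d = √[(x₂-x₁)² + (y₂-y₁)² + (z₂-z₁)²]
  = √[(-6)² + 9² + 4²]
  = √[36 + 81 + 16]
  = √133
  ≈ 11.53

11.53


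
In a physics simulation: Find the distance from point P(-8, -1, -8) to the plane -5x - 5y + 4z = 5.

distance = |a·x₀ + b·y₀ + c·z₀ - d| / √(a² + b² + c²)
  = |(-5)·(-8) + (-5)·(-1) + 4·(-8) - 5| / √((-5)² + (-5)² + 4²)
  = |40 + 5 - 32 - 5| / √(25 + 25 + 16)
  = |8| / √66
  = 8 / 8.124
  ≈ 0.9847

0.9847


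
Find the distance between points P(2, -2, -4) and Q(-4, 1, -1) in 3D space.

d = √[(x₂-x₁)² + (y₂-y₁)² + (z₂-z₁)²]
  = √[(-6)² + 3² + 3²]
  = √[36 + 9 + 9]
  = √54
  ≈ 7.348

7.348


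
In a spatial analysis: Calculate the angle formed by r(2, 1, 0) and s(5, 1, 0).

r·s = 2·5 + 1·1 + 0·0 = 10 + 1 + 0 = 11
|r| = √(2² + 1² + 0²) = √5 ≈ 2.236
|s| = √(5² + 1² + 0²) = √26 ≈ 5.099
cos θ = (r·s)/(|r||s|) = 11/(2.236·5.099) ≈ 0.9648
θ = arccos(0.9648) ≈ 15.26°

15.26°


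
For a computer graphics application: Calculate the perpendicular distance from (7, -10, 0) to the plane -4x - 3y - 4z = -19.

distance = |a·x₀ + b·y₀ + c·z₀ - d| / √(a² + b² + c²)
  = |(-4)·7 + (-3)·(-10) + (-4)·0 - (-19)| / √((-4)² + (-3)² + (-4)²)
  = |-28 + 30 + 0 + 19| / √(16 + 9 + 16)
  = |21| / √41
  = 21 / 6.403
  ≈ 3.28

3.28


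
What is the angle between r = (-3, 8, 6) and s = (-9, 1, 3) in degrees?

r·s = (-3)·(-9) + 8·1 + 6·3 = 27 + 8 + 18 = 53
|r| = √((-3)² + 8² + 6²) = √109 ≈ 10.44
|s| = √((-9)² + 1² + 3²) = √91 ≈ 9.539
cos θ = (r·s)/(|r||s|) = 53/(10.44·9.539) ≈ 0.5322
θ = arccos(0.5322) ≈ 57.85°

57.85°


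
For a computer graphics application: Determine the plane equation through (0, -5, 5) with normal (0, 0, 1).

The plane through P with normal n = (a, b, c) satisfies n·(r - P) = 0,
i.e. ax + by + cz = a·x₀ + b·y₀ + c·z₀.
d = 0·0 + 0·(-5) + 1·5
  = 0 + 0 + 5
  = 5
Equation: z = 5

z = 5


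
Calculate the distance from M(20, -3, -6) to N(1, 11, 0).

d = √[(x₂-x₁)² + (y₂-y₁)² + (z₂-z₁)²]
  = √[(-19)² + 14² + 6²]
  = √[361 + 196 + 36]
  = √593
  ≈ 24.35

24.35


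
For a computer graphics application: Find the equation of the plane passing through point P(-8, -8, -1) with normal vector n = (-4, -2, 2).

The plane through P with normal n = (a, b, c) satisfies n·(r - P) = 0,
i.e. ax + by + cz = a·x₀ + b·y₀ + c·z₀.
d = (-4)·(-8) + (-2)·(-8) + 2·(-1)
  = 32 + 16 - 2
  = 46
Equation: -4x - 2y + 2z = 46

-4x - 2y + 2z = 46


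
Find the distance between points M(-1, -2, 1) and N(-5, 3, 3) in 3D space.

d = √[(x₂-x₁)² + (y₂-y₁)² + (z₂-z₁)²]
  = √[(-4)² + 5² + 2²]
  = √[16 + 25 + 4]
  = √45
  ≈ 6.708

6.708


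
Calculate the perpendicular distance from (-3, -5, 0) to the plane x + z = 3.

distance = |a·x₀ + b·y₀ + c·z₀ - d| / √(a² + b² + c²)
  = |1·(-3) + 0·(-5) + 1·0 - 3| / √(1² + 0² + 1²)
  = |-3 + 0 + 0 - 3| / √(1 + 0 + 1)
  = |-6| / √2
  = 6 / 1.414
  ≈ 4.243

4.243


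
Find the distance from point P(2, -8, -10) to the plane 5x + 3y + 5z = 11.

distance = |a·x₀ + b·y₀ + c·z₀ - d| / √(a² + b² + c²)
  = |5·2 + 3·(-8) + 5·(-10) - 11| / √(5² + 3² + 5²)
  = |10 - 24 - 50 - 11| / √(25 + 9 + 25)
  = |-75| / √59
  = 75 / 7.681
  ≈ 9.764

9.764


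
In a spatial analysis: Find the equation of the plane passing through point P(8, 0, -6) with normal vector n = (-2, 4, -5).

The plane through P with normal n = (a, b, c) satisfies n·(r - P) = 0,
i.e. ax + by + cz = a·x₀ + b·y₀ + c·z₀.
d = (-2)·8 + 4·0 + (-5)·(-6)
  = -16 + 0 + 30
  = 14
Equation: -2x + 4y - 5z = 14

-2x + 4y - 5z = 14


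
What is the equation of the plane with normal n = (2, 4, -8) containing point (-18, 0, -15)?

The plane through P with normal n = (a, b, c) satisfies n·(r - P) = 0,
i.e. ax + by + cz = a·x₀ + b·y₀ + c·z₀.
d = 2·(-18) + 4·0 + (-8)·(-15)
  = -36 + 0 + 120
  = 84
Equation: 2x + 4y - 8z = 84

2x + 4y - 8z = 84


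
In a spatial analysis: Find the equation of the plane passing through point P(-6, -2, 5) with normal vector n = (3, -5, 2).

The plane through P with normal n = (a, b, c) satisfies n·(r - P) = 0,
i.e. ax + by + cz = a·x₀ + b·y₀ + c·z₀.
d = 3·(-6) + (-5)·(-2) + 2·5
  = -18 + 10 + 10
  = 2
Equation: 3x - 5y + 2z = 2

3x - 5y + 2z = 2


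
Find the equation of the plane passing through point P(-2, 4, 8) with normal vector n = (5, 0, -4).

The plane through P with normal n = (a, b, c) satisfies n·(r - P) = 0,
i.e. ax + by + cz = a·x₀ + b·y₀ + c·z₀.
d = 5·(-2) + 0·4 + (-4)·8
  = -10 + 0 - 32
  = -42
Equation: 5x - 4z = -42

5x - 4z = -42


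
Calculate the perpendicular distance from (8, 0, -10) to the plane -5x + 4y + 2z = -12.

distance = |a·x₀ + b·y₀ + c·z₀ - d| / √(a² + b² + c²)
  = |(-5)·8 + 4·0 + 2·(-10) - (-12)| / √((-5)² + 4² + 2²)
  = |-40 + 0 - 20 + 12| / √(25 + 16 + 4)
  = |-48| / √45
  = 48 / 6.708
  ≈ 7.155

7.155


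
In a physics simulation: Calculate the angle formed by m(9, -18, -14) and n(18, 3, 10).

m·n = 9·18 + (-18)·3 + (-14)·10 = 162 - 54 - 140 = -32
|m| = √(9² + (-18)² + (-14)²) = √601 ≈ 24.52
|n| = √(18² + 3² + 10²) = √433 ≈ 20.81
cos θ = (m·n)/(|m||n|) = -32/(24.52·20.81) ≈ -0.06273
θ = arccos(-0.06273) ≈ 93.6°

93.6°


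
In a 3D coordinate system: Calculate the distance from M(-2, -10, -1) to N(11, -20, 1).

d = √[(x₂-x₁)² + (y₂-y₁)² + (z₂-z₁)²]
  = √[13² + (-10)² + 2²]
  = √[169 + 100 + 4]
  = √273
  ≈ 16.52

16.52


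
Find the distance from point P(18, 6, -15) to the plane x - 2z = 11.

distance = |a·x₀ + b·y₀ + c·z₀ - d| / √(a² + b² + c²)
  = |1·18 + 0·6 + (-2)·(-15) - 11| / √(1² + 0² + (-2)²)
  = |18 + 0 + 30 - 11| / √(1 + 0 + 4)
  = |37| / √5
  = 37 / 2.236
  ≈ 16.55

16.55


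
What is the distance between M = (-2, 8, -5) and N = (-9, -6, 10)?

d = √[(x₂-x₁)² + (y₂-y₁)² + (z₂-z₁)²]
  = √[(-7)² + (-14)² + 15²]
  = √[49 + 196 + 225]
  = √470
  ≈ 21.68

21.68


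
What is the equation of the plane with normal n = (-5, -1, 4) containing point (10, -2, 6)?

The plane through P with normal n = (a, b, c) satisfies n·(r - P) = 0,
i.e. ax + by + cz = a·x₀ + b·y₀ + c·z₀.
d = (-5)·10 + (-1)·(-2) + 4·6
  = -50 + 2 + 24
  = -24
Equation: -5x - y + 4z = -24

-5x - y + 4z = -24


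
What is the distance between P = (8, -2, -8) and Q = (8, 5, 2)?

d = √[(x₂-x₁)² + (y₂-y₁)² + (z₂-z₁)²]
  = √[0² + 7² + 10²]
  = √[0 + 49 + 100]
  = √149
  ≈ 12.21

12.21


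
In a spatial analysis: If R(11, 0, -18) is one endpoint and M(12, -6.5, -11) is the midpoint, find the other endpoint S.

S = 2M - R
  = (2·12 - 11, 2·(-6.5) - 0, 2·(-11) - (-18))
  = (24 - 11, -13 + 0, -22 + 18)
  = (13, -13, -4)

(13, -13, -4)


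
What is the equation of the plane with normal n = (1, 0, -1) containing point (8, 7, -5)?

The plane through P with normal n = (a, b, c) satisfies n·(r - P) = 0,
i.e. ax + by + cz = a·x₀ + b·y₀ + c·z₀.
d = 1·8 + 0·7 + (-1)·(-5)
  = 8 + 0 + 5
  = 13
Equation: x - z = 13

x - z = 13


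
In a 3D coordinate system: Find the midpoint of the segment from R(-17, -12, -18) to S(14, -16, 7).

M = ((x₁+x₂)/2, (y₁+y₂)/2, (z₁+z₂)/2)
  = ((-17 + 14)/2, (-12 - 16)/2, (-18 + 7)/2)
  = (-3/2, -28/2, -11/2)
  = (-1.5, -14, -5.5)

(-1.5, -14, -5.5)


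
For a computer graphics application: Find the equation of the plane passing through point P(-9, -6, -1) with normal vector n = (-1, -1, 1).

The plane through P with normal n = (a, b, c) satisfies n·(r - P) = 0,
i.e. ax + by + cz = a·x₀ + b·y₀ + c·z₀.
d = (-1)·(-9) + (-1)·(-6) + 1·(-1)
  = 9 + 6 - 1
  = 14
Equation: -x - y + z = 14

-x - y + z = 14


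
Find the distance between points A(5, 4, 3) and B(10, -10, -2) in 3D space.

d = √[(x₂-x₁)² + (y₂-y₁)² + (z₂-z₁)²]
  = √[5² + (-14)² + (-5)²]
  = √[25 + 196 + 25]
  = √246
  ≈ 15.68

15.68


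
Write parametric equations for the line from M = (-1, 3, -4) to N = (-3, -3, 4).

Direction vector d = N - M = (-3 + 1, -3 - 3, 4 + 4) = (-2, -6, 8)
Parametric form r = M + t·d:
x = -1 - 2t, y = 3 - 6t, z = -4 + 8t

x = -1 - 2t, y = 3 - 6t, z = -4 + 8t


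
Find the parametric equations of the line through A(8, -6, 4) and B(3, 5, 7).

Direction vector d = B - A = (3 - 8, 5 + 6, 7 - 4) = (-5, 11, 3)
Parametric form r = A + t·d:
x = 8 - 5t, y = -6 + 11t, z = 4 + 3t

x = 8 - 5t, y = -6 + 11t, z = 4 + 3t


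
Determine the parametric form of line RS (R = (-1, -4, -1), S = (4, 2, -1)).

Direction vector d = S - R = (4 + 1, 2 + 4, -1 + 1) = (5, 6, 0)
Parametric form r = R + t·d:
x = -1 + 5t, y = -4 + 6t, z = -1

x = -1 + 5t, y = -4 + 6t, z = -1


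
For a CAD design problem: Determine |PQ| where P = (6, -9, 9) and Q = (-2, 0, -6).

d = √[(x₂-x₁)² + (y₂-y₁)² + (z₂-z₁)²]
  = √[(-8)² + 9² + (-15)²]
  = √[64 + 81 + 225]
  = √370
  ≈ 19.24

19.24


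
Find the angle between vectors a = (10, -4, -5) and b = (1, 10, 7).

a·b = 10·1 + (-4)·10 + (-5)·7 = 10 - 40 - 35 = -65
|a| = √(10² + (-4)² + (-5)²) = √141 ≈ 11.87
|b| = √(1² + 10² + 7²) = √150 ≈ 12.25
cos θ = (a·b)/(|a||b|) = -65/(11.87·12.25) ≈ -0.4469
θ = arccos(-0.4469) ≈ 116.5°

116.5°


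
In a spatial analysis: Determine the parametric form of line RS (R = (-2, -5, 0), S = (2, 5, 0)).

Direction vector d = S - R = (2 + 2, 5 + 5, 0 + 0) = (4, 10, 0)
Parametric form r = R + t·d:
x = -2 + 4t, y = -5 + 10t, z = 0

x = -2 + 4t, y = -5 + 10t, z = 0


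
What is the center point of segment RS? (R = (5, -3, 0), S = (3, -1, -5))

M = ((x₁+x₂)/2, (y₁+y₂)/2, (z₁+z₂)/2)
  = ((5 + 3)/2, (-3 - 1)/2, (0 - 5)/2)
  = (8/2, -4/2, -5/2)
  = (4, -2, -2.5)

(4, -2, -2.5)


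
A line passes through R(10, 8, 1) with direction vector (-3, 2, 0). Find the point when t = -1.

P(t) = R + t·d
  = (10 + (-3)·(-1), 8 + 2·(-1), 1 + 0·(-1))
  = (10 + 3, 8 - 2, 1 + 0)
  = (13, 6, 1)

(13, 6, 1)


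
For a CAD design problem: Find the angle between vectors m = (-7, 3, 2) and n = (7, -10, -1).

m·n = (-7)·7 + 3·(-10) + 2·(-1) = -49 - 30 - 2 = -81
|m| = √((-7)² + 3² + 2²) = √62 ≈ 7.874
|n| = √(7² + (-10)² + (-1)²) = √150 ≈ 12.25
cos θ = (m·n)/(|m||n|) = -81/(7.874·12.25) ≈ -0.8399
θ = arccos(-0.8399) ≈ 147.1°

147.1°


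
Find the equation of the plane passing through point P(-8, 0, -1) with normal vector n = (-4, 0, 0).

The plane through P with normal n = (a, b, c) satisfies n·(r - P) = 0,
i.e. ax + by + cz = a·x₀ + b·y₀ + c·z₀.
d = (-4)·(-8) + 0·0 + 0·(-1)
  = 32 + 0 + 0
  = 32
Equation: -4x = 32

-4x = 32


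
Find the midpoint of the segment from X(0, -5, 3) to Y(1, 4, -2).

M = ((x₁+x₂)/2, (y₁+y₂)/2, (z₁+z₂)/2)
  = ((0 + 1)/2, (-5 + 4)/2, (3 - 2)/2)
  = (1/2, -1/2, 1/2)
  = (0.5, -0.5, 0.5)

(0.5, -0.5, 0.5)


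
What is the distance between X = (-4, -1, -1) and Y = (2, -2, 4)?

d = √[(x₂-x₁)² + (y₂-y₁)² + (z₂-z₁)²]
  = √[6² + (-1)² + 5²]
  = √[36 + 1 + 25]
  = √62
  ≈ 7.874

7.874


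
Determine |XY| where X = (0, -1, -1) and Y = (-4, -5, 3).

d = √[(x₂-x₁)² + (y₂-y₁)² + (z₂-z₁)²]
  = √[(-4)² + (-4)² + 4²]
  = √[16 + 16 + 16]
  = √48
  ≈ 6.928

6.928


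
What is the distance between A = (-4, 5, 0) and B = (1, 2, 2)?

d = √[(x₂-x₁)² + (y₂-y₁)² + (z₂-z₁)²]
  = √[5² + (-3)² + 2²]
  = √[25 + 9 + 4]
  = √38
  ≈ 6.164

6.164


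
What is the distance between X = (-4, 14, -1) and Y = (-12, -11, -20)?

d = √[(x₂-x₁)² + (y₂-y₁)² + (z₂-z₁)²]
  = √[(-8)² + (-25)² + (-19)²]
  = √[64 + 625 + 361]
  = √1050
  ≈ 32.4

32.4


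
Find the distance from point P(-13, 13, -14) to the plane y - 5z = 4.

distance = |a·x₀ + b·y₀ + c·z₀ - d| / √(a² + b² + c²)
  = |0·(-13) + 1·13 + (-5)·(-14) - 4| / √(0² + 1² + (-5)²)
  = |0 + 13 + 70 - 4| / √(0 + 1 + 25)
  = |79| / √26
  = 79 / 5.099
  ≈ 15.49

15.49


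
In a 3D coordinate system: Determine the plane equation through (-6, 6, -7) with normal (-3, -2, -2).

The plane through P with normal n = (a, b, c) satisfies n·(r - P) = 0,
i.e. ax + by + cz = a·x₀ + b·y₀ + c·z₀.
d = (-3)·(-6) + (-2)·6 + (-2)·(-7)
  = 18 - 12 + 14
  = 20
Equation: -3x - 2y - 2z = 20

-3x - 2y - 2z = 20


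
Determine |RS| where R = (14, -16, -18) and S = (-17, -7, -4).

d = √[(x₂-x₁)² + (y₂-y₁)² + (z₂-z₁)²]
  = √[(-31)² + 9² + 14²]
  = √[961 + 81 + 196]
  = √1238
  ≈ 35.19

35.19


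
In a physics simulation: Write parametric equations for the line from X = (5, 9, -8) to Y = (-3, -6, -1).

Direction vector d = Y - X = (-3 - 5, -6 - 9, -1 + 8) = (-8, -15, 7)
Parametric form r = X + t·d:
x = 5 - 8t, y = 9 - 15t, z = -8 + 7t

x = 5 - 8t, y = 9 - 15t, z = -8 + 7t


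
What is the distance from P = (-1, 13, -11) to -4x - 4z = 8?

distance = |a·x₀ + b·y₀ + c·z₀ - d| / √(a² + b² + c²)
  = |(-4)·(-1) + 0·13 + (-4)·(-11) - 8| / √((-4)² + 0² + (-4)²)
  = |4 + 0 + 44 - 8| / √(16 + 0 + 16)
  = |40| / √32
  = 40 / 5.657
  ≈ 7.071

7.071


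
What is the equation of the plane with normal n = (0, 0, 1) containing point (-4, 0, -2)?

The plane through P with normal n = (a, b, c) satisfies n·(r - P) = 0,
i.e. ax + by + cz = a·x₀ + b·y₀ + c·z₀.
d = 0·(-4) + 0·0 + 1·(-2)
  = 0 + 0 - 2
  = -2
Equation: z = -2

z = -2


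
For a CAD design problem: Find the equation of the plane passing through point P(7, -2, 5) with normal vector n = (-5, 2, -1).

The plane through P with normal n = (a, b, c) satisfies n·(r - P) = 0,
i.e. ax + by + cz = a·x₀ + b·y₀ + c·z₀.
d = (-5)·7 + 2·(-2) + (-1)·5
  = -35 - 4 - 5
  = -44
Equation: -5x + 2y - z = -44

-5x + 2y - z = -44


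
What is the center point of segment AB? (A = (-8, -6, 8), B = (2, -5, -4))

M = ((x₁+x₂)/2, (y₁+y₂)/2, (z₁+z₂)/2)
  = ((-8 + 2)/2, (-6 - 5)/2, (8 - 4)/2)
  = (-6/2, -11/2, 4/2)
  = (-3, -5.5, 2)

(-3, -5.5, 2)


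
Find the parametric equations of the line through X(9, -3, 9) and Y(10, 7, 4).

Direction vector d = Y - X = (10 - 9, 7 + 3, 4 - 9) = (1, 10, -5)
Parametric form r = X + t·d:
x = 9 + t, y = -3 + 10t, z = 9 - 5t

x = 9 + t, y = -3 + 10t, z = 9 - 5t


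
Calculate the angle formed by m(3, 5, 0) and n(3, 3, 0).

m·n = 3·3 + 5·3 + 0·0 = 9 + 15 + 0 = 24
|m| = √(3² + 5² + 0²) = √34 ≈ 5.831
|n| = √(3² + 3² + 0²) = √18 ≈ 4.243
cos θ = (m·n)/(|m||n|) = 24/(5.831·4.243) ≈ 0.9701
θ = arccos(0.9701) ≈ 14.04°

14.04°


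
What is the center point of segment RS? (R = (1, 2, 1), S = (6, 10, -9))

M = ((x₁+x₂)/2, (y₁+y₂)/2, (z₁+z₂)/2)
  = ((1 + 6)/2, (2 + 10)/2, (1 - 9)/2)
  = (7/2, 12/2, -8/2)
  = (3.5, 6, -4)

(3.5, 6, -4)


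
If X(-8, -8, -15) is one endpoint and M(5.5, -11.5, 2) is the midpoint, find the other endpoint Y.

Y = 2M - X
  = (2·5.5 - (-8), 2·(-11.5) - (-8), 2·2 - (-15))
  = (11 + 8, -23 + 8, 4 + 15)
  = (19, -15, 19)

(19, -15, 19)


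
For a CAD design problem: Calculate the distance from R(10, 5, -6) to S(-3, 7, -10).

d = √[(x₂-x₁)² + (y₂-y₁)² + (z₂-z₁)²]
  = √[(-13)² + 2² + (-4)²]
  = √[169 + 4 + 16]
  = √189
  ≈ 13.75

13.75


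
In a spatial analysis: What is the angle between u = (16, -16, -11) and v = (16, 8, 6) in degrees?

u·v = 16·16 + (-16)·8 + (-11)·6 = 256 - 128 - 66 = 62
|u| = √(16² + (-16)² + (-11)²) = √633 ≈ 25.16
|v| = √(16² + 8² + 6²) = √356 ≈ 18.87
cos θ = (u·v)/(|u||v|) = 62/(25.16·18.87) ≈ 0.1306
θ = arccos(0.1306) ≈ 82.5°

82.5°


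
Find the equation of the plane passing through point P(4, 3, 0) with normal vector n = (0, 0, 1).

The plane through P with normal n = (a, b, c) satisfies n·(r - P) = 0,
i.e. ax + by + cz = a·x₀ + b·y₀ + c·z₀.
d = 0·4 + 0·3 + 1·0
  = 0 + 0 + 0
  = 0
Equation: z = 0

z = 0


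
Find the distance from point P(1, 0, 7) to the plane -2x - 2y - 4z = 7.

distance = |a·x₀ + b·y₀ + c·z₀ - d| / √(a² + b² + c²)
  = |(-2)·1 + (-2)·0 + (-4)·7 - 7| / √((-2)² + (-2)² + (-4)²)
  = |-2 + 0 - 28 - 7| / √(4 + 4 + 16)
  = |-37| / √24
  = 37 / 4.899
  ≈ 7.553

7.553


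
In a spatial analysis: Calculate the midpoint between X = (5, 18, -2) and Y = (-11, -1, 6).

M = ((x₁+x₂)/2, (y₁+y₂)/2, (z₁+z₂)/2)
  = ((5 - 11)/2, (18 - 1)/2, (-2 + 6)/2)
  = (-6/2, 17/2, 4/2)
  = (-3, 8.5, 2)

(-3, 8.5, 2)


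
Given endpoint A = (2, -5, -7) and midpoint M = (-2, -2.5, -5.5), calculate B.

B = 2M - A
  = (2·(-2) - 2, 2·(-2.5) - (-5), 2·(-5.5) - (-7))
  = (-4 - 2, -5 + 5, -11 + 7)
  = (-6, 0, -4)

(-6, 0, -4)


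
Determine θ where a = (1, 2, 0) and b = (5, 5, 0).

a·b = 1·5 + 2·5 + 0·0 = 5 + 10 + 0 = 15
|a| = √(1² + 2² + 0²) = √5 ≈ 2.236
|b| = √(5² + 5² + 0²) = √50 ≈ 7.071
cos θ = (a·b)/(|a||b|) = 15/(2.236·7.071) ≈ 0.9487
θ = arccos(0.9487) ≈ 18.43°

18.43°


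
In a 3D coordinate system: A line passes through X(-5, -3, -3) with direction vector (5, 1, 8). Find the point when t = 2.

P(t) = X + t·d
  = (-5 + 5·2, -3 + 1·2, -3 + 8·2)
  = (-5 + 10, -3 + 2, -3 + 16)
  = (5, -1, 13)

(5, -1, 13)


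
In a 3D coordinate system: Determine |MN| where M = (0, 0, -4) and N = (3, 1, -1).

d = √[(x₂-x₁)² + (y₂-y₁)² + (z₂-z₁)²]
  = √[3² + 1² + 3²]
  = √[9 + 1 + 9]
  = √19
  ≈ 4.359

4.359


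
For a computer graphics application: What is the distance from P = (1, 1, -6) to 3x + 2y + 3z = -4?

distance = |a·x₀ + b·y₀ + c·z₀ - d| / √(a² + b² + c²)
  = |3·1 + 2·1 + 3·(-6) - (-4)| / √(3² + 2² + 3²)
  = |3 + 2 - 18 + 4| / √(9 + 4 + 9)
  = |-9| / √22
  = 9 / 4.69
  ≈ 1.919

1.919


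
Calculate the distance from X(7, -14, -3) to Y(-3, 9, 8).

d = √[(x₂-x₁)² + (y₂-y₁)² + (z₂-z₁)²]
  = √[(-10)² + 23² + 11²]
  = √[100 + 529 + 121]
  = √750
  ≈ 27.39

27.39


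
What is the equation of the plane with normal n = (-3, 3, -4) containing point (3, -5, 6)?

The plane through P with normal n = (a, b, c) satisfies n·(r - P) = 0,
i.e. ax + by + cz = a·x₀ + b·y₀ + c·z₀.
d = (-3)·3 + 3·(-5) + (-4)·6
  = -9 - 15 - 24
  = -48
Equation: -3x + 3y - 4z = -48

-3x + 3y - 4z = -48


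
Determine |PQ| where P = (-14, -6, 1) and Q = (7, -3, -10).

d = √[(x₂-x₁)² + (y₂-y₁)² + (z₂-z₁)²]
  = √[21² + 3² + (-11)²]
  = √[441 + 9 + 121]
  = √571
  ≈ 23.9

23.9


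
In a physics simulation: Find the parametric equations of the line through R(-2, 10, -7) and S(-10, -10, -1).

Direction vector d = S - R = (-10 + 2, -10 - 10, -1 + 7) = (-8, -20, 6)
Parametric form r = R + t·d:
x = -2 - 8t, y = 10 - 20t, z = -7 + 6t

x = -2 - 8t, y = 10 - 20t, z = -7 + 6t


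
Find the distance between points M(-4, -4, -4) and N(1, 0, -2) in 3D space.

d = √[(x₂-x₁)² + (y₂-y₁)² + (z₂-z₁)²]
  = √[5² + 4² + 2²]
  = √[25 + 16 + 4]
  = √45
  ≈ 6.708

6.708


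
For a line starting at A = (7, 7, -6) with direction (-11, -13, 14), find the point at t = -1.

P(t) = A + t·d
  = (7 + (-11)·(-1), 7 + (-13)·(-1), -6 + 14·(-1))
  = (7 + 11, 7 + 13, -6 - 14)
  = (18, 20, -20)

(18, 20, -20)


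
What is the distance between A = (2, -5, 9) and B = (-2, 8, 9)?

d = √[(x₂-x₁)² + (y₂-y₁)² + (z₂-z₁)²]
  = √[(-4)² + 13² + 0²]
  = √[16 + 169 + 0]
  = √185
  ≈ 13.6

13.6


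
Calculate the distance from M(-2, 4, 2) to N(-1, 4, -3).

d = √[(x₂-x₁)² + (y₂-y₁)² + (z₂-z₁)²]
  = √[1² + 0² + (-5)²]
  = √[1 + 0 + 25]
  = √26
  ≈ 5.099

5.099


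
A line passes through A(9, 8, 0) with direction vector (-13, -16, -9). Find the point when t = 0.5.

P(t) = A + t·d
  = (9 + (-13)·0.5, 8 + (-16)·0.5, 0 + (-9)·0.5)
  = (9 - 6.5, 8 - 8, 0 - 4.5)
  = (2.5, 0, -4.5)

(2.5, 0, -4.5)


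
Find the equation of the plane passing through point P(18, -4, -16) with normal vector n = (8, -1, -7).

The plane through P with normal n = (a, b, c) satisfies n·(r - P) = 0,
i.e. ax + by + cz = a·x₀ + b·y₀ + c·z₀.
d = 8·18 + (-1)·(-4) + (-7)·(-16)
  = 144 + 4 + 112
  = 260
Equation: 8x - y - 7z = 260

8x - y - 7z = 260


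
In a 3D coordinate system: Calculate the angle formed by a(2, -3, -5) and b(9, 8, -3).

a·b = 2·9 + (-3)·8 + (-5)·(-3) = 18 - 24 + 15 = 9
|a| = √(2² + (-3)² + (-5)²) = √38 ≈ 6.164
|b| = √(9² + 8² + (-3)²) = √154 ≈ 12.41
cos θ = (a·b)/(|a||b|) = 9/(6.164·12.41) ≈ 0.1176
θ = arccos(0.1176) ≈ 83.24°

83.24°


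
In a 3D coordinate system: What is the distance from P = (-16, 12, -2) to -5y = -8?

distance = |a·x₀ + b·y₀ + c·z₀ - d| / √(a² + b² + c²)
  = |0·(-16) + (-5)·12 + 0·(-2) - (-8)| / √(0² + (-5)² + 0²)
  = |0 - 60 + 0 + 8| / √(0 + 25 + 0)
  = |-52| / √25
  = 52 / 5
  ≈ 10.4

10.4


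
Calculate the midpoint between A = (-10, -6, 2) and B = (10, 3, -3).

M = ((x₁+x₂)/2, (y₁+y₂)/2, (z₁+z₂)/2)
  = ((-10 + 10)/2, (-6 + 3)/2, (2 - 3)/2)
  = (0/2, -3/2, -1/2)
  = (0, -1.5, -0.5)

(0, -1.5, -0.5)


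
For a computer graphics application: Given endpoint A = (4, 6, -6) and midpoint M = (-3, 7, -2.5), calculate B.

B = 2M - A
  = (2·(-3) - 4, 2·7 - 6, 2·(-2.5) - (-6))
  = (-6 - 4, 14 - 6, -5 + 6)
  = (-10, 8, 1)

(-10, 8, 1)


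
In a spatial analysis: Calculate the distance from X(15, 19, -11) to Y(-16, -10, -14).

d = √[(x₂-x₁)² + (y₂-y₁)² + (z₂-z₁)²]
  = √[(-31)² + (-29)² + (-3)²]
  = √[961 + 841 + 9]
  = √1811
  ≈ 42.56

42.56


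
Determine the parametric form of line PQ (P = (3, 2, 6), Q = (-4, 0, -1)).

Direction vector d = Q - P = (-4 - 3, 0 - 2, -1 - 6) = (-7, -2, -7)
Parametric form r = P + t·d:
x = 3 - 7t, y = 2 - 2t, z = 6 - 7t

x = 3 - 7t, y = 2 - 2t, z = 6 - 7t


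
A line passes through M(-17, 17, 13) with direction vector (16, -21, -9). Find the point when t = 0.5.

P(t) = M + t·d
  = (-17 + 16·0.5, 17 + (-21)·0.5, 13 + (-9)·0.5)
  = (-17 + 8, 17 - 10.5, 13 - 4.5)
  = (-9, 6.5, 8.5)

(-9, 6.5, 8.5)


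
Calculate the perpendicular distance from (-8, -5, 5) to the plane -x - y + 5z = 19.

distance = |a·x₀ + b·y₀ + c·z₀ - d| / √(a² + b² + c²)
  = |(-1)·(-8) + (-1)·(-5) + 5·5 - 19| / √((-1)² + (-1)² + 5²)
  = |8 + 5 + 25 - 19| / √(1 + 1 + 25)
  = |19| / √27
  = 19 / 5.196
  ≈ 3.657

3.657


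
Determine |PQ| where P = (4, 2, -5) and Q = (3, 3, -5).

d = √[(x₂-x₁)² + (y₂-y₁)² + (z₂-z₁)²]
  = √[(-1)² + 1² + 0²]
  = √[1 + 1 + 0]
  = √2
  ≈ 1.414

1.414


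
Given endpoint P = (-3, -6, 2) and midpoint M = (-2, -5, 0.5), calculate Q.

Q = 2M - P
  = (2·(-2) - (-3), 2·(-5) - (-6), 2·0.5 - 2)
  = (-4 + 3, -10 + 6, 1 - 2)
  = (-1, -4, -1)

(-1, -4, -1)


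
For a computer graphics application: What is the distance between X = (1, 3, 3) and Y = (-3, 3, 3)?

d = √[(x₂-x₁)² + (y₂-y₁)² + (z₂-z₁)²]
  = √[(-4)² + 0² + 0²]
  = √[16 + 0 + 0]
  = √16
  ≈ 4

4


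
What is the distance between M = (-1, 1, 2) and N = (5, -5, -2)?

d = √[(x₂-x₁)² + (y₂-y₁)² + (z₂-z₁)²]
  = √[6² + (-6)² + (-4)²]
  = √[36 + 36 + 16]
  = √88
  ≈ 9.381

9.381
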